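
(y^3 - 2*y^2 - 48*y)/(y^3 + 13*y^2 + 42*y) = (y - 8)/(y + 7)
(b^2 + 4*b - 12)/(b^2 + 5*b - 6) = (b - 2)/(b - 1)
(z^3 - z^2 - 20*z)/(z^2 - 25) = z*(z + 4)/(z + 5)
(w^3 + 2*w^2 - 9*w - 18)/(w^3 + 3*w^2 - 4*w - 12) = (w - 3)/(w - 2)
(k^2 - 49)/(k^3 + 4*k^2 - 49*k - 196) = 1/(k + 4)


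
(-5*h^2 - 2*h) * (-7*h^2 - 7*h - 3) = 35*h^4 + 49*h^3 + 29*h^2 + 6*h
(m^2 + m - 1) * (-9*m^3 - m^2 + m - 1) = -9*m^5 - 10*m^4 + 9*m^3 + m^2 - 2*m + 1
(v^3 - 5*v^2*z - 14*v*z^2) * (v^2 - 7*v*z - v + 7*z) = v^5 - 12*v^4*z - v^4 + 21*v^3*z^2 + 12*v^3*z + 98*v^2*z^3 - 21*v^2*z^2 - 98*v*z^3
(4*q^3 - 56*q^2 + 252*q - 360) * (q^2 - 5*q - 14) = 4*q^5 - 76*q^4 + 476*q^3 - 836*q^2 - 1728*q + 5040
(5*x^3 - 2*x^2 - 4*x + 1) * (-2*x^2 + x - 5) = -10*x^5 + 9*x^4 - 19*x^3 + 4*x^2 + 21*x - 5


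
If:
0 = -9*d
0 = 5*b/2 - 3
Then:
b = 6/5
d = 0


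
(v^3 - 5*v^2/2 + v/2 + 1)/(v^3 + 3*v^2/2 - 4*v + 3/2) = (2*v^2 - 3*v - 2)/(2*v^2 + 5*v - 3)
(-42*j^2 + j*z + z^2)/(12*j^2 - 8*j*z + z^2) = (7*j + z)/(-2*j + z)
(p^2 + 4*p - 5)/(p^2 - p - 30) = (p - 1)/(p - 6)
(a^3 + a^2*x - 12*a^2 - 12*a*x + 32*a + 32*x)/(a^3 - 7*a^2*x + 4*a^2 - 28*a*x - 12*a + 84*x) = (a^3 + a^2*x - 12*a^2 - 12*a*x + 32*a + 32*x)/(a^3 - 7*a^2*x + 4*a^2 - 28*a*x - 12*a + 84*x)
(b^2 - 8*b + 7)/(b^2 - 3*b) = (b^2 - 8*b + 7)/(b*(b - 3))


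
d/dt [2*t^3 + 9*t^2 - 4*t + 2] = 6*t^2 + 18*t - 4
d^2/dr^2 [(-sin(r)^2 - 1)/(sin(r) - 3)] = (sin(r)^4 - 9*sin(r)^3 + 37*sin(r)^2 + 3*sin(r) - 20)/(sin(r) - 3)^3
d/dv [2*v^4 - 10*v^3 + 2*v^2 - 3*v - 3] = 8*v^3 - 30*v^2 + 4*v - 3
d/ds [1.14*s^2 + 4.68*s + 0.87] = 2.28*s + 4.68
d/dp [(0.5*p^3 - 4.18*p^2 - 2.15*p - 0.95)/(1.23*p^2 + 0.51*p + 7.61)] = (0.615*p^4 + 0.51*p^3 + 11.9277*p^2 - 61.2826*p - 15.877)/(1.5129*p^4 + 1.2546*p^3 + 18.9807*p^2 + 7.7622*p + 57.9121)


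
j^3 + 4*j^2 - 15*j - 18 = (j - 3)*(j + 1)*(j + 6)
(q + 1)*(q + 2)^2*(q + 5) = q^4 + 10*q^3 + 33*q^2 + 44*q + 20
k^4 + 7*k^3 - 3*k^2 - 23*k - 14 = (k - 2)*(k + 1)^2*(k + 7)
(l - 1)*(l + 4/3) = l^2 + l/3 - 4/3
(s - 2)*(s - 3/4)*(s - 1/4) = s^3 - 3*s^2 + 35*s/16 - 3/8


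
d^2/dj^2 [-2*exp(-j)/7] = -2*exp(-j)/7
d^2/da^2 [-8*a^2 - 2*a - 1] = -16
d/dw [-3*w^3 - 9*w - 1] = -9*w^2 - 9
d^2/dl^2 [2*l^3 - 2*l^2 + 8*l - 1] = 12*l - 4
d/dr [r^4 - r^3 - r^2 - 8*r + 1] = 4*r^3 - 3*r^2 - 2*r - 8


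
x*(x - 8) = x^2 - 8*x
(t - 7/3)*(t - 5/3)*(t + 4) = t^3 - 109*t/9 + 140/9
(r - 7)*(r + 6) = r^2 - r - 42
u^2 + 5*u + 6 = (u + 2)*(u + 3)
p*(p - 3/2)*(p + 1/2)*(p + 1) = p^4 - 7*p^2/4 - 3*p/4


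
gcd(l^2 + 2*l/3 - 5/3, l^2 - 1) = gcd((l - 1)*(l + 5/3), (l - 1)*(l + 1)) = l - 1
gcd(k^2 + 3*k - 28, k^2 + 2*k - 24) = k - 4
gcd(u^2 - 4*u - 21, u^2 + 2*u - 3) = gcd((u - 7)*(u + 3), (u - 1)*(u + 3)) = u + 3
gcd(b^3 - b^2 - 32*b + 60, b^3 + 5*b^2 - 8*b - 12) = b^2 + 4*b - 12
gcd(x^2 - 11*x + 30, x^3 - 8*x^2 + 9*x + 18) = x - 6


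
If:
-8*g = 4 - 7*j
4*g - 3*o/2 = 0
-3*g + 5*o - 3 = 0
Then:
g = 9/31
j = 28/31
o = 24/31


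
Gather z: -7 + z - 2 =z - 9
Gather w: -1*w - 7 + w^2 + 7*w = w^2 + 6*w - 7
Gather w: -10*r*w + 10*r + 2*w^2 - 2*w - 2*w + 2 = 10*r + 2*w^2 + w*(-10*r - 4) + 2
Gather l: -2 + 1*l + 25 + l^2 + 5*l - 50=l^2 + 6*l - 27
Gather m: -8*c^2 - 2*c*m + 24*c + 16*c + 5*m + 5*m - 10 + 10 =-8*c^2 + 40*c + m*(10 - 2*c)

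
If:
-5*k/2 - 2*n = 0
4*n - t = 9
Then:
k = -t/5 - 9/5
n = t/4 + 9/4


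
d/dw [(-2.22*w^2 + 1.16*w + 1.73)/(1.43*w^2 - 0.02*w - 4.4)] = (-1.6144*w^2 + 14.5882*w - 5.0694)/(2.0449*w^4 - 0.0572*w^3 - 12.5836*w^2 + 0.176*w + 19.36)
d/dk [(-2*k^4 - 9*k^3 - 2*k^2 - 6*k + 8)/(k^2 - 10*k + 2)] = (-4*k^5 + 51*k^4 + 164*k^3 - 28*k^2 - 24*k + 68)/(k^4 - 20*k^3 + 104*k^2 - 40*k + 4)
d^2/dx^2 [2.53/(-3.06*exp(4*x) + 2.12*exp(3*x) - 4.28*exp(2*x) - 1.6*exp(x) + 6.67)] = (-2.53*(12.24*exp(3*x) - 6.36*exp(2*x) + 8.56*exp(x) + 1.6)*(24.48*exp(3*x) - 12.72*exp(2*x) + 17.12*exp(x) + 3.2)*exp(x) + (123.8688*exp(3*x) - 48.2724*exp(2*x) + 43.3136*exp(x) + 4.048)*(3.06*exp(4*x) - 2.12*exp(3*x) + 4.28*exp(2*x) + 1.6*exp(x) - 6.67))*exp(x)/(3.06*exp(4*x) - 2.12*exp(3*x) + 4.28*exp(2*x) + 1.6*exp(x) - 6.67)^3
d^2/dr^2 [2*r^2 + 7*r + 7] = 4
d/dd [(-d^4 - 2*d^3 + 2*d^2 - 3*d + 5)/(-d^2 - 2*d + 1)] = (2*d^5 + 8*d^4 + 4*d^3 - 13*d^2 + 14*d + 7)/(d^4 + 4*d^3 + 2*d^2 - 4*d + 1)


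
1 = 1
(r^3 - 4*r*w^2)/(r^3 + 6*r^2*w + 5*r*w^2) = (r^2 - 4*w^2)/(r^2 + 6*r*w + 5*w^2)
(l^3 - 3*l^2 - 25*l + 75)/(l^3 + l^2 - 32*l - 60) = (l^2 - 8*l + 15)/(l^2 - 4*l - 12)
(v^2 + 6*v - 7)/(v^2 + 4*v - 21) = (v - 1)/(v - 3)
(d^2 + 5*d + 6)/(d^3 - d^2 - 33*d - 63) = (d + 2)/(d^2 - 4*d - 21)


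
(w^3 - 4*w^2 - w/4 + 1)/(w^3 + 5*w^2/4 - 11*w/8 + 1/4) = 2*(2*w^2 - 7*w - 4)/(4*w^2 + 7*w - 2)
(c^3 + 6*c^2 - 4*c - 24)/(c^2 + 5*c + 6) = (c^2 + 4*c - 12)/(c + 3)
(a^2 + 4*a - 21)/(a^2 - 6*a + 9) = (a + 7)/(a - 3)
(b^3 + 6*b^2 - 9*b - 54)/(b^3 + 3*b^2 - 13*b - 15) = (b^2 + 9*b + 18)/(b^2 + 6*b + 5)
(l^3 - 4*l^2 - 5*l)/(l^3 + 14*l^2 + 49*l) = (l^2 - 4*l - 5)/(l^2 + 14*l + 49)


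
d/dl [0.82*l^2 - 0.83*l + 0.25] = 1.64*l - 0.83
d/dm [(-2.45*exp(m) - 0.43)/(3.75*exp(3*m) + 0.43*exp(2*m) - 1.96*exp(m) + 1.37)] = (18.375*exp(3*m) + 5.891*exp(2*m) + 0.3698*exp(m) - 4.1993)*exp(m)/(14.0625*exp(6*m) + 3.225*exp(5*m) - 14.5151*exp(4*m) + 8.5894*exp(3*m) + 5.0198*exp(2*m) - 5.3704*exp(m) + 1.8769)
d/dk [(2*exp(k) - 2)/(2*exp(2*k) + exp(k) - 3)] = -4*exp(k)/(4*exp(2*k) + 12*exp(k) + 9)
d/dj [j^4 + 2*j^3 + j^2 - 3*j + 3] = 4*j^3 + 6*j^2 + 2*j - 3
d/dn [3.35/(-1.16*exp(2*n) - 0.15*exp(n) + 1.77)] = (7.772*exp(n) + 0.5025)*exp(n)/(1.16*exp(2*n) + 0.15*exp(n) - 1.77)^2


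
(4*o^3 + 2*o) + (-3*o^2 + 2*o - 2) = 4*o^3 - 3*o^2 + 4*o - 2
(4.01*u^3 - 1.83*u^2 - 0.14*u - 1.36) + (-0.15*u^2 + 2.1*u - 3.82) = 4.01*u^3 - 1.98*u^2 + 1.96*u - 5.18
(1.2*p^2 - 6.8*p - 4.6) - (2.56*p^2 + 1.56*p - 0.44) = -1.36*p^2 - 8.36*p - 4.16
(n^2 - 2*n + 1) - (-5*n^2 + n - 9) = 6*n^2 - 3*n + 10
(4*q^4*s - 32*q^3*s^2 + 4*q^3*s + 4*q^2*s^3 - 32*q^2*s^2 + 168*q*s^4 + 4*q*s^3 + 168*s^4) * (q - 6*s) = 4*q^5*s - 56*q^4*s^2 + 4*q^4*s + 196*q^3*s^3 - 56*q^3*s^2 + 144*q^2*s^4 + 196*q^2*s^3 - 1008*q*s^5 + 144*q*s^4 - 1008*s^5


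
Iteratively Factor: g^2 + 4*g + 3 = (g + 1)*(g + 3)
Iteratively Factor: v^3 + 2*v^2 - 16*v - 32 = (v + 2)*(v^2 - 16) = (v - 4)*(v + 2)*(v + 4)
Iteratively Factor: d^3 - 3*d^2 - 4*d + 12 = (d + 2)*(d^2 - 5*d + 6) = (d - 2)*(d + 2)*(d - 3)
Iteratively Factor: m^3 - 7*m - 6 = (m + 2)*(m^2 - 2*m - 3) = (m - 3)*(m + 2)*(m + 1)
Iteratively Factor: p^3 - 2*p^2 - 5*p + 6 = (p - 1)*(p^2 - p - 6) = (p - 3)*(p - 1)*(p + 2)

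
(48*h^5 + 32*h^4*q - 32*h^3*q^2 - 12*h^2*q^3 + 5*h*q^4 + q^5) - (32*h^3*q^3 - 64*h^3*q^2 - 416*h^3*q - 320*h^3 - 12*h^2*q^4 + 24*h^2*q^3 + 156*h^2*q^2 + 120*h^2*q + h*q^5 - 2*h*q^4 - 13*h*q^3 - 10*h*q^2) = 48*h^5 + 32*h^4*q - 32*h^3*q^3 + 32*h^3*q^2 + 416*h^3*q + 320*h^3 + 12*h^2*q^4 - 36*h^2*q^3 - 156*h^2*q^2 - 120*h^2*q - h*q^5 + 7*h*q^4 + 13*h*q^3 + 10*h*q^2 + q^5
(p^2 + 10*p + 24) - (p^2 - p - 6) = 11*p + 30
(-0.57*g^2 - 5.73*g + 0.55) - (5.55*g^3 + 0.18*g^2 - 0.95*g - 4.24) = -5.55*g^3 - 0.75*g^2 - 4.78*g + 4.79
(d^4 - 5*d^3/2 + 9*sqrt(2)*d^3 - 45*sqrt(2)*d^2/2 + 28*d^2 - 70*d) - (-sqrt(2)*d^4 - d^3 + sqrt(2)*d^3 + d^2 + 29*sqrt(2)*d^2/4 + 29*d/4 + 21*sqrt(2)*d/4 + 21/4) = d^4 + sqrt(2)*d^4 - 3*d^3/2 + 8*sqrt(2)*d^3 - 119*sqrt(2)*d^2/4 + 27*d^2 - 309*d/4 - 21*sqrt(2)*d/4 - 21/4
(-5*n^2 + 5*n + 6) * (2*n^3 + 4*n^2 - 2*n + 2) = -10*n^5 - 10*n^4 + 42*n^3 + 4*n^2 - 2*n + 12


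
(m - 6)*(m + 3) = m^2 - 3*m - 18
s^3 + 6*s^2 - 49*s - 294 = (s - 7)*(s + 6)*(s + 7)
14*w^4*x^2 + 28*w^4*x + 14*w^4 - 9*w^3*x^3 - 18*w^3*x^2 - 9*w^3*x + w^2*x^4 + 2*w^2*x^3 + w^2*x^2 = (-7*w + x)*(-2*w + x)*(w*x + w)^2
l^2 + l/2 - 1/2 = (l - 1/2)*(l + 1)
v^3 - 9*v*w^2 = v*(v - 3*w)*(v + 3*w)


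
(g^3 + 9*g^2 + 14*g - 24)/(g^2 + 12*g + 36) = (g^2 + 3*g - 4)/(g + 6)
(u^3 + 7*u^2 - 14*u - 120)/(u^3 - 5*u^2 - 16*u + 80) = (u^2 + 11*u + 30)/(u^2 - u - 20)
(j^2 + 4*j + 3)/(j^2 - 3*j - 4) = (j + 3)/(j - 4)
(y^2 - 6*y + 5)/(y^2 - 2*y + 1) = (y - 5)/(y - 1)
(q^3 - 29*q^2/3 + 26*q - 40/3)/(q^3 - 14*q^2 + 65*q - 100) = (q - 2/3)/(q - 5)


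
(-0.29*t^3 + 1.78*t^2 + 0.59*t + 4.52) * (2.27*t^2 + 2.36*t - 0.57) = -0.6583*t^5 + 3.3562*t^4 + 5.7054*t^3 + 10.6382*t^2 + 10.3309*t - 2.5764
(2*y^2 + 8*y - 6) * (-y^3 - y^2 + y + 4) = -2*y^5 - 10*y^4 + 22*y^2 + 26*y - 24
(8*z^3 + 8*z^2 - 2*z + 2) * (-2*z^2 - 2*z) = -16*z^5 - 32*z^4 - 12*z^3 - 4*z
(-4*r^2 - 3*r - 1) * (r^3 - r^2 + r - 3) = -4*r^5 + r^4 - 2*r^3 + 10*r^2 + 8*r + 3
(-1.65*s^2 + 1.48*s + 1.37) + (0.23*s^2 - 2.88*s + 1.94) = -1.42*s^2 - 1.4*s + 3.31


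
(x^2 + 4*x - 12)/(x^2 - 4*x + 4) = (x + 6)/(x - 2)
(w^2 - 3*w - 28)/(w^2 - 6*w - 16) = (-w^2 + 3*w + 28)/(-w^2 + 6*w + 16)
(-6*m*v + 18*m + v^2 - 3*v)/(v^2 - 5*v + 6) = (-6*m + v)/(v - 2)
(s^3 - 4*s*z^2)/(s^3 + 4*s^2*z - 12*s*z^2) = (s + 2*z)/(s + 6*z)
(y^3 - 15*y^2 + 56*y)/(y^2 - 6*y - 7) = y*(y - 8)/(y + 1)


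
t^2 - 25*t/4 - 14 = (t - 8)*(t + 7/4)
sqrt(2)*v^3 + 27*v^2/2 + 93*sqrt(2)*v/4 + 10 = (v + 5*sqrt(2)/2)*(v + 4*sqrt(2))*(sqrt(2)*v + 1/2)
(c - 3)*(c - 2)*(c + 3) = c^3 - 2*c^2 - 9*c + 18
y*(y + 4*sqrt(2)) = y^2 + 4*sqrt(2)*y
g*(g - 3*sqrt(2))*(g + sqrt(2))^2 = g^4 - sqrt(2)*g^3 - 10*g^2 - 6*sqrt(2)*g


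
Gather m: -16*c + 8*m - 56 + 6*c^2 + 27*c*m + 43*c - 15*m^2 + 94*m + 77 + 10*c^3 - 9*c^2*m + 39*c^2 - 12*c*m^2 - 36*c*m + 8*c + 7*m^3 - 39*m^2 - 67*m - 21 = 10*c^3 + 45*c^2 + 35*c + 7*m^3 + m^2*(-12*c - 54) + m*(-9*c^2 - 9*c + 35)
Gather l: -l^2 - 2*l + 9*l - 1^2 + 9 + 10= -l^2 + 7*l + 18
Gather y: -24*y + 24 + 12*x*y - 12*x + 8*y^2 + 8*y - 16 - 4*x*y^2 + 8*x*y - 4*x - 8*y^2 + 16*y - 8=-4*x*y^2 + 20*x*y - 16*x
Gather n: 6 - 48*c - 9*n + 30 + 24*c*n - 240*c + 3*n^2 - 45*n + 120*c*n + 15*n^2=-288*c + 18*n^2 + n*(144*c - 54) + 36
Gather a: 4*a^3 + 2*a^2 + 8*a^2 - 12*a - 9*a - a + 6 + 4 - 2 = 4*a^3 + 10*a^2 - 22*a + 8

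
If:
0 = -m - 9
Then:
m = -9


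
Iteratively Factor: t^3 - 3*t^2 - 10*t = (t + 2)*(t^2 - 5*t) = t*(t + 2)*(t - 5)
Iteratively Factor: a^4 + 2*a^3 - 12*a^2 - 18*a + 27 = (a + 3)*(a^3 - a^2 - 9*a + 9) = (a + 3)^2*(a^2 - 4*a + 3) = (a - 1)*(a + 3)^2*(a - 3)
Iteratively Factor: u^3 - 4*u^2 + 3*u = (u)*(u^2 - 4*u + 3) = u*(u - 1)*(u - 3)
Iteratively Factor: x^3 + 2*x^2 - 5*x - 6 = (x + 1)*(x^2 + x - 6) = (x - 2)*(x + 1)*(x + 3)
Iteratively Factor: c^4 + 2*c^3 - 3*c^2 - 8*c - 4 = (c + 2)*(c^3 - 3*c - 2) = (c - 2)*(c + 2)*(c^2 + 2*c + 1) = (c - 2)*(c + 1)*(c + 2)*(c + 1)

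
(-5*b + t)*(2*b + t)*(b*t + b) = -10*b^3*t - 10*b^3 - 3*b^2*t^2 - 3*b^2*t + b*t^3 + b*t^2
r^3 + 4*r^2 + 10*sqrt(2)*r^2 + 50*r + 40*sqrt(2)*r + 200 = (r + 4)*(r + 5*sqrt(2))^2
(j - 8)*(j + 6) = j^2 - 2*j - 48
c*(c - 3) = c^2 - 3*c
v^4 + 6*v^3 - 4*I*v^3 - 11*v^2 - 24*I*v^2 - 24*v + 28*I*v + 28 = (v - 1)*(v + 7)*(v - 2*I)^2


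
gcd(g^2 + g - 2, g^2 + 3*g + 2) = g + 2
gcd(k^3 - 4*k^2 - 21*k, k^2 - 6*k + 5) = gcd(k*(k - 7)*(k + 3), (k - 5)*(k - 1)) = 1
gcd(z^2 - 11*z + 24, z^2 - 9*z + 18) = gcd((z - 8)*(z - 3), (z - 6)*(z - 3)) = z - 3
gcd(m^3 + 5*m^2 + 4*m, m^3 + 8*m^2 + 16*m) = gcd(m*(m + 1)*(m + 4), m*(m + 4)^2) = m^2 + 4*m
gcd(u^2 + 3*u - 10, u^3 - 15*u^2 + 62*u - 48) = 1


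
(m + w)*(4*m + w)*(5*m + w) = 20*m^3 + 29*m^2*w + 10*m*w^2 + w^3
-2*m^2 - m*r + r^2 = (-2*m + r)*(m + r)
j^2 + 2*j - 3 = (j - 1)*(j + 3)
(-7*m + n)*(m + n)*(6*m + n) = -42*m^3 - 43*m^2*n + n^3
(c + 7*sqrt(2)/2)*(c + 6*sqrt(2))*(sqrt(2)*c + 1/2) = sqrt(2)*c^3 + 39*c^2/2 + 187*sqrt(2)*c/4 + 21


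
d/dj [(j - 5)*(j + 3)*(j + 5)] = 3*j^2 + 6*j - 25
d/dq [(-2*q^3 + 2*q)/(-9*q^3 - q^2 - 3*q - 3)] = 2*(q^4 + 24*q^3 + 10*q^2 - 3)/(81*q^6 + 18*q^5 + 55*q^4 + 60*q^3 + 15*q^2 + 18*q + 9)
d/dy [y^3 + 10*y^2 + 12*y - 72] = 3*y^2 + 20*y + 12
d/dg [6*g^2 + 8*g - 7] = 12*g + 8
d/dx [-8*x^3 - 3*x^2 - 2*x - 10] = -24*x^2 - 6*x - 2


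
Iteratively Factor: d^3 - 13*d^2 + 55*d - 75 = (d - 3)*(d^2 - 10*d + 25) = (d - 5)*(d - 3)*(d - 5)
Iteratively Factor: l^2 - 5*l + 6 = (l - 3)*(l - 2)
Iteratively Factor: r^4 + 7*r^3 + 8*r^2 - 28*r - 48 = (r - 2)*(r^3 + 9*r^2 + 26*r + 24) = (r - 2)*(r + 4)*(r^2 + 5*r + 6) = (r - 2)*(r + 2)*(r + 4)*(r + 3)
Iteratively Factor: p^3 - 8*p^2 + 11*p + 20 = (p + 1)*(p^2 - 9*p + 20) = (p - 5)*(p + 1)*(p - 4)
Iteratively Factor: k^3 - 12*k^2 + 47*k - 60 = (k - 4)*(k^2 - 8*k + 15) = (k - 4)*(k - 3)*(k - 5)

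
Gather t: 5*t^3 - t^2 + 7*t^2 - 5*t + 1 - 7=5*t^3 + 6*t^2 - 5*t - 6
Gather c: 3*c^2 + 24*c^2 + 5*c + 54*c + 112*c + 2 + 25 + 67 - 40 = 27*c^2 + 171*c + 54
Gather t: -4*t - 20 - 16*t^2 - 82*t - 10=-16*t^2 - 86*t - 30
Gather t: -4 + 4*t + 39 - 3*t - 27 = t + 8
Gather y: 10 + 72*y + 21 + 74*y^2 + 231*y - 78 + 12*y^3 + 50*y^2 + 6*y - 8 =12*y^3 + 124*y^2 + 309*y - 55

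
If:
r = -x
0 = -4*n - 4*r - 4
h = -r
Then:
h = x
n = x - 1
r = -x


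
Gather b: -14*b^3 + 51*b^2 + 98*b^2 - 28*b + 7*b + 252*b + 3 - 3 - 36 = -14*b^3 + 149*b^2 + 231*b - 36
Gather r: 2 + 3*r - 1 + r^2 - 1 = r^2 + 3*r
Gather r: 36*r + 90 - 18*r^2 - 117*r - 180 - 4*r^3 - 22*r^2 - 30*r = -4*r^3 - 40*r^2 - 111*r - 90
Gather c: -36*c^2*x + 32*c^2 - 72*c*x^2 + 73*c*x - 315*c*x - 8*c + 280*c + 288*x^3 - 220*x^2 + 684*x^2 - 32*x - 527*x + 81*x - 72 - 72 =c^2*(32 - 36*x) + c*(-72*x^2 - 242*x + 272) + 288*x^3 + 464*x^2 - 478*x - 144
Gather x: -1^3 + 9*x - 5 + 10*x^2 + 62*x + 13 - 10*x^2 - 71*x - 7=0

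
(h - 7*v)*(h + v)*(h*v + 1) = h^3*v - 6*h^2*v^2 + h^2 - 7*h*v^3 - 6*h*v - 7*v^2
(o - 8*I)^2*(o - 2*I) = o^3 - 18*I*o^2 - 96*o + 128*I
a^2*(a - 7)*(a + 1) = a^4 - 6*a^3 - 7*a^2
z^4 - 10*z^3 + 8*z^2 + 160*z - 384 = (z - 6)*(z - 4)^2*(z + 4)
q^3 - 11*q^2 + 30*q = q*(q - 6)*(q - 5)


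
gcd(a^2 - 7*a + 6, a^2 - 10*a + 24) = a - 6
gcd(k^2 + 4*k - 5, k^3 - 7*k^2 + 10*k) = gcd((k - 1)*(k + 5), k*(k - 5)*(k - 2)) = 1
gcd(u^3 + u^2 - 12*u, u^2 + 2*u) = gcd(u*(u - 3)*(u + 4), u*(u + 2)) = u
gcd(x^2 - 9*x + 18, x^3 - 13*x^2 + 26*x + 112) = 1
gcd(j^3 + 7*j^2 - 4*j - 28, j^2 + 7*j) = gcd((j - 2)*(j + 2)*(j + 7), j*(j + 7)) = j + 7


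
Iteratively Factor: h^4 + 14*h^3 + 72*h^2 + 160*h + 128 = (h + 4)*(h^3 + 10*h^2 + 32*h + 32) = (h + 2)*(h + 4)*(h^2 + 8*h + 16) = (h + 2)*(h + 4)^2*(h + 4)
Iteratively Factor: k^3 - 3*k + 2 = (k + 2)*(k^2 - 2*k + 1) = (k - 1)*(k + 2)*(k - 1)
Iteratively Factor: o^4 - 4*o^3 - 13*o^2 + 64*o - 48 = (o - 3)*(o^3 - o^2 - 16*o + 16) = (o - 4)*(o - 3)*(o^2 + 3*o - 4) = (o - 4)*(o - 3)*(o + 4)*(o - 1)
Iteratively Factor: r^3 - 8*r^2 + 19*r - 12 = (r - 1)*(r^2 - 7*r + 12) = (r - 3)*(r - 1)*(r - 4)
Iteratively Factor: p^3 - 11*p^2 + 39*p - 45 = (p - 3)*(p^2 - 8*p + 15) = (p - 3)^2*(p - 5)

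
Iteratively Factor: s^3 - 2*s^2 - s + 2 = (s - 2)*(s^2 - 1) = (s - 2)*(s + 1)*(s - 1)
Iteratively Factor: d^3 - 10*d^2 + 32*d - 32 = (d - 4)*(d^2 - 6*d + 8) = (d - 4)*(d - 2)*(d - 4)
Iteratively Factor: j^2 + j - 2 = (j + 2)*(j - 1)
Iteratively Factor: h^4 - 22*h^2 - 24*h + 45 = (h - 5)*(h^3 + 5*h^2 + 3*h - 9) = (h - 5)*(h - 1)*(h^2 + 6*h + 9) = (h - 5)*(h - 1)*(h + 3)*(h + 3)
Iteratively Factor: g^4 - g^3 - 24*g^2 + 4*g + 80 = (g + 4)*(g^3 - 5*g^2 - 4*g + 20) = (g - 5)*(g + 4)*(g^2 - 4) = (g - 5)*(g + 2)*(g + 4)*(g - 2)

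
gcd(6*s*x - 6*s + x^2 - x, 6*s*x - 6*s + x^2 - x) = 6*s*x - 6*s + x^2 - x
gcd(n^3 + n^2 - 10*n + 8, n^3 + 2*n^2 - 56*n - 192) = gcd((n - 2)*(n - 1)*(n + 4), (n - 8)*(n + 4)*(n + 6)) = n + 4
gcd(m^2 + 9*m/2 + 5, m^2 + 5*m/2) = m + 5/2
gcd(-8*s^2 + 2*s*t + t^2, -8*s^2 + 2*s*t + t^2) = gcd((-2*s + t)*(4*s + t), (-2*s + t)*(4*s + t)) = 8*s^2 - 2*s*t - t^2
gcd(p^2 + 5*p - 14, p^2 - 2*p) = p - 2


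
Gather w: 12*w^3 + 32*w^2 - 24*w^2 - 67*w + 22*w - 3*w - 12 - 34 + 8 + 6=12*w^3 + 8*w^2 - 48*w - 32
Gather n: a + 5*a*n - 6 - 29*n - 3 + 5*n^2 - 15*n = a + 5*n^2 + n*(5*a - 44) - 9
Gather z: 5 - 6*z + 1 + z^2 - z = z^2 - 7*z + 6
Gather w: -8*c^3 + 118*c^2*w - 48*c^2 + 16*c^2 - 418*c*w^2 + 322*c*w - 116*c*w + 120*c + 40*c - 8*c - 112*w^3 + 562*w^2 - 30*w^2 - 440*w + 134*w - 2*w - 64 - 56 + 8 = -8*c^3 - 32*c^2 + 152*c - 112*w^3 + w^2*(532 - 418*c) + w*(118*c^2 + 206*c - 308) - 112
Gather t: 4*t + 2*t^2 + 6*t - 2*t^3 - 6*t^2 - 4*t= -2*t^3 - 4*t^2 + 6*t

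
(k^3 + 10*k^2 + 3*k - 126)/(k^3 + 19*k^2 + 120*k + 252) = (k - 3)/(k + 6)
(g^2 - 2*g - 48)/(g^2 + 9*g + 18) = (g - 8)/(g + 3)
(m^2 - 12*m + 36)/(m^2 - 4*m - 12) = (m - 6)/(m + 2)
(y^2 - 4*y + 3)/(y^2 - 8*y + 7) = (y - 3)/(y - 7)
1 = 1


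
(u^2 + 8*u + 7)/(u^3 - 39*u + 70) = (u + 1)/(u^2 - 7*u + 10)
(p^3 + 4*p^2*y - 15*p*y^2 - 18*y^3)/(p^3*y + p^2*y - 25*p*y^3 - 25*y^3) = (p^3 + 4*p^2*y - 15*p*y^2 - 18*y^3)/(y*(p^3 + p^2 - 25*p*y^2 - 25*y^2))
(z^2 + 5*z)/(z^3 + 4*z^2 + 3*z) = (z + 5)/(z^2 + 4*z + 3)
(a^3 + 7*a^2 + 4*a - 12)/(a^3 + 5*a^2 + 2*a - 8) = (a + 6)/(a + 4)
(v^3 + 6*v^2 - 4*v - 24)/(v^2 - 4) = v + 6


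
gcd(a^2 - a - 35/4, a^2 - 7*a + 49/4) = a - 7/2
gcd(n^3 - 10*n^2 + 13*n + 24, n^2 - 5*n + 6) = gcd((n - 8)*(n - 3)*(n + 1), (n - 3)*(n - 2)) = n - 3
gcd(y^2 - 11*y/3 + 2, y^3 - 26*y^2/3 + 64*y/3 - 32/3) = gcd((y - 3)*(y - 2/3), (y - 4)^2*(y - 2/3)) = y - 2/3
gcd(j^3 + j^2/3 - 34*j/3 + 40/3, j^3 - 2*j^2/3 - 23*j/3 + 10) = j^2 - 11*j/3 + 10/3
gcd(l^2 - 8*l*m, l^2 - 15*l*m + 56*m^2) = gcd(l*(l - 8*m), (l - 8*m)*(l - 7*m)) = l - 8*m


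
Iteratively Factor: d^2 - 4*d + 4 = (d - 2)*(d - 2)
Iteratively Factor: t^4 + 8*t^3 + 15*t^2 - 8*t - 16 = (t + 1)*(t^3 + 7*t^2 + 8*t - 16) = (t + 1)*(t + 4)*(t^2 + 3*t - 4) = (t + 1)*(t + 4)^2*(t - 1)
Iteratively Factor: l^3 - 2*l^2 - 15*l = (l - 5)*(l^2 + 3*l) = l*(l - 5)*(l + 3)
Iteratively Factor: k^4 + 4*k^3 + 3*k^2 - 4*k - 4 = (k + 2)*(k^3 + 2*k^2 - k - 2) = (k + 1)*(k + 2)*(k^2 + k - 2) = (k + 1)*(k + 2)^2*(k - 1)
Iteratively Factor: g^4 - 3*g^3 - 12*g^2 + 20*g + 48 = (g + 2)*(g^3 - 5*g^2 - 2*g + 24) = (g - 3)*(g + 2)*(g^2 - 2*g - 8) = (g - 4)*(g - 3)*(g + 2)*(g + 2)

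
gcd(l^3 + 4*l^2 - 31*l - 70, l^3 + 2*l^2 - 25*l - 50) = l^2 - 3*l - 10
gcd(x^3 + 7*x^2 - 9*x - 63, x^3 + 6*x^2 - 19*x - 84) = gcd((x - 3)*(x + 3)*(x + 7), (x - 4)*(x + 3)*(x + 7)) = x^2 + 10*x + 21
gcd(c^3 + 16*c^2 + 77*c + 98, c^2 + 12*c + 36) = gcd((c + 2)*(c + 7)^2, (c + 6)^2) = 1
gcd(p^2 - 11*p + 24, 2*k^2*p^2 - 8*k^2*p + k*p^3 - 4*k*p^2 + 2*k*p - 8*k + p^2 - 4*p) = 1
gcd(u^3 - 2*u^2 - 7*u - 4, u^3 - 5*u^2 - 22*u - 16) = u + 1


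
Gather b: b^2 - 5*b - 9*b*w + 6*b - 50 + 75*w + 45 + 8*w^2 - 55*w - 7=b^2 + b*(1 - 9*w) + 8*w^2 + 20*w - 12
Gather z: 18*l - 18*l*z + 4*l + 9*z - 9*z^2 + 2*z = 22*l - 9*z^2 + z*(11 - 18*l)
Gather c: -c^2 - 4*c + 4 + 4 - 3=-c^2 - 4*c + 5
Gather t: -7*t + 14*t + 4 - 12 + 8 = 7*t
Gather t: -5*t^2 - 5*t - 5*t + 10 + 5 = -5*t^2 - 10*t + 15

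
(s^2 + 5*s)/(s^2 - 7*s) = (s + 5)/(s - 7)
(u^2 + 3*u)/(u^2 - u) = (u + 3)/(u - 1)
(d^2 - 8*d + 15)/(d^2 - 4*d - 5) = (d - 3)/(d + 1)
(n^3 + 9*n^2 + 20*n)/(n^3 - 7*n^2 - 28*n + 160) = n*(n + 4)/(n^2 - 12*n + 32)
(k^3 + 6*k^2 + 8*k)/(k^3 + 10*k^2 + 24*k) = (k + 2)/(k + 6)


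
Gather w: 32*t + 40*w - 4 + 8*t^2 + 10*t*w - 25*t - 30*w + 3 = 8*t^2 + 7*t + w*(10*t + 10) - 1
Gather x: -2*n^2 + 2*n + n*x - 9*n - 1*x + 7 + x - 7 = -2*n^2 + n*x - 7*n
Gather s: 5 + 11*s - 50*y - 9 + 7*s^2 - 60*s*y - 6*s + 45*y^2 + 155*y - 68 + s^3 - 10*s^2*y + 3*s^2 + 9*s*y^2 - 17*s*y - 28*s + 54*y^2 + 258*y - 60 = s^3 + s^2*(10 - 10*y) + s*(9*y^2 - 77*y - 23) + 99*y^2 + 363*y - 132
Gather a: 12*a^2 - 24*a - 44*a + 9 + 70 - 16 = 12*a^2 - 68*a + 63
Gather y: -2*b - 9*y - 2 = -2*b - 9*y - 2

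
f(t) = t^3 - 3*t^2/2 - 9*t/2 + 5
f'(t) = 3*t^2 - 3*t - 9/2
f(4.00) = 27.00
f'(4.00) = 31.50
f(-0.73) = 7.10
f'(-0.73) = -0.71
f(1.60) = -1.94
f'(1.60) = -1.62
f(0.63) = 1.82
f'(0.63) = -5.20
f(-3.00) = -22.00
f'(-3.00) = 31.50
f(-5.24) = -156.48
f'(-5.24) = 93.59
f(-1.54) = 4.72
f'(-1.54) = 7.23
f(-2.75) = -14.77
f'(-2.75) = 26.44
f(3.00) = 5.00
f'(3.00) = 13.50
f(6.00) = 140.00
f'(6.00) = 85.50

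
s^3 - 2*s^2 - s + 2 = (s - 2)*(s - 1)*(s + 1)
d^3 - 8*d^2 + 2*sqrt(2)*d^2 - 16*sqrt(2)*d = d*(d - 8)*(d + 2*sqrt(2))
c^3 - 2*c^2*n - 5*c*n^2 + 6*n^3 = (c - 3*n)*(c - n)*(c + 2*n)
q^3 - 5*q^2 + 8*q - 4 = (q - 2)^2*(q - 1)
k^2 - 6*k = k*(k - 6)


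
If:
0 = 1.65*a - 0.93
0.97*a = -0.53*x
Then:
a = 0.56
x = -1.03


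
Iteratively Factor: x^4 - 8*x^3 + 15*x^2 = (x - 3)*(x^3 - 5*x^2) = x*(x - 3)*(x^2 - 5*x) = x^2*(x - 3)*(x - 5)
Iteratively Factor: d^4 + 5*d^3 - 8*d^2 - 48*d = (d - 3)*(d^3 + 8*d^2 + 16*d) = (d - 3)*(d + 4)*(d^2 + 4*d) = (d - 3)*(d + 4)^2*(d)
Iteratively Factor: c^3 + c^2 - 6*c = (c - 2)*(c^2 + 3*c) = (c - 2)*(c + 3)*(c)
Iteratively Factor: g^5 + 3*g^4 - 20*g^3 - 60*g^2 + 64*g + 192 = (g - 2)*(g^4 + 5*g^3 - 10*g^2 - 80*g - 96) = (g - 2)*(g + 3)*(g^3 + 2*g^2 - 16*g - 32) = (g - 2)*(g + 3)*(g + 4)*(g^2 - 2*g - 8) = (g - 2)*(g + 2)*(g + 3)*(g + 4)*(g - 4)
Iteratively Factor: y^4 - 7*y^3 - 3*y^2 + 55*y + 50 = (y - 5)*(y^3 - 2*y^2 - 13*y - 10) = (y - 5)*(y + 2)*(y^2 - 4*y - 5) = (y - 5)*(y + 1)*(y + 2)*(y - 5)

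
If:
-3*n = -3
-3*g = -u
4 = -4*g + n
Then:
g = -3/4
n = 1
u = -9/4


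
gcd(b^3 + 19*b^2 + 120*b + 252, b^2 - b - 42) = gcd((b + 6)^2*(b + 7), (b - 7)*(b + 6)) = b + 6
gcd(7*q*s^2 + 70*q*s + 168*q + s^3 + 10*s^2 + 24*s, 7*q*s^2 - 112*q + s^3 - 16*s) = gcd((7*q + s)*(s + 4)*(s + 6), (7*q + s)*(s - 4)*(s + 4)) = 7*q*s + 28*q + s^2 + 4*s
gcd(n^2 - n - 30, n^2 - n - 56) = 1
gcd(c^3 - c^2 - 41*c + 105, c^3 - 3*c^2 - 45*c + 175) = c^2 + 2*c - 35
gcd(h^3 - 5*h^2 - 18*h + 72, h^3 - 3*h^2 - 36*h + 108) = h^2 - 9*h + 18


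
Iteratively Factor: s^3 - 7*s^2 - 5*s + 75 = (s + 3)*(s^2 - 10*s + 25) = (s - 5)*(s + 3)*(s - 5)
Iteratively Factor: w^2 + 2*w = (w)*(w + 2)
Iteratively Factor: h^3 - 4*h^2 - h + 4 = (h + 1)*(h^2 - 5*h + 4) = (h - 1)*(h + 1)*(h - 4)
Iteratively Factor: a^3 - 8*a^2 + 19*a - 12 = (a - 1)*(a^2 - 7*a + 12) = (a - 4)*(a - 1)*(a - 3)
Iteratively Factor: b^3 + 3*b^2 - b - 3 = (b + 3)*(b^2 - 1) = (b + 1)*(b + 3)*(b - 1)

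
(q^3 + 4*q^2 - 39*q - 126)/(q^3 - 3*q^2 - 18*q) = (q + 7)/q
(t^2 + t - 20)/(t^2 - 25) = (t - 4)/(t - 5)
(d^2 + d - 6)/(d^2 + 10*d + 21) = (d - 2)/(d + 7)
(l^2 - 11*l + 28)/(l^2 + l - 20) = (l - 7)/(l + 5)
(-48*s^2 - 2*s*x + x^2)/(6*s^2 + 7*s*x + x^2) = (-8*s + x)/(s + x)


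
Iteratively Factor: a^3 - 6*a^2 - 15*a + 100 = (a + 4)*(a^2 - 10*a + 25) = (a - 5)*(a + 4)*(a - 5)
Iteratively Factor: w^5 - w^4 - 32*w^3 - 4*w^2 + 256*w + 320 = (w - 5)*(w^4 + 4*w^3 - 12*w^2 - 64*w - 64) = (w - 5)*(w - 4)*(w^3 + 8*w^2 + 20*w + 16) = (w - 5)*(w - 4)*(w + 2)*(w^2 + 6*w + 8) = (w - 5)*(w - 4)*(w + 2)*(w + 4)*(w + 2)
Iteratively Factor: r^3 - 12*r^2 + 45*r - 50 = (r - 5)*(r^2 - 7*r + 10) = (r - 5)^2*(r - 2)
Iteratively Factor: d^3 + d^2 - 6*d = (d + 3)*(d^2 - 2*d) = d*(d + 3)*(d - 2)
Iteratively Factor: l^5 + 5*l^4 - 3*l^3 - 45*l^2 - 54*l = (l + 3)*(l^4 + 2*l^3 - 9*l^2 - 18*l) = (l + 2)*(l + 3)*(l^3 - 9*l) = (l + 2)*(l + 3)^2*(l^2 - 3*l) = (l - 3)*(l + 2)*(l + 3)^2*(l)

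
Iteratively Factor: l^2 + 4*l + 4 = (l + 2)*(l + 2)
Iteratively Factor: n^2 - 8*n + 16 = (n - 4)*(n - 4)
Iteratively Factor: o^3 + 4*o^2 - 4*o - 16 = (o - 2)*(o^2 + 6*o + 8) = (o - 2)*(o + 2)*(o + 4)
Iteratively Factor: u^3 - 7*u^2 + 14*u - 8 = (u - 4)*(u^2 - 3*u + 2) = (u - 4)*(u - 1)*(u - 2)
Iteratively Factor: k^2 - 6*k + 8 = (k - 4)*(k - 2)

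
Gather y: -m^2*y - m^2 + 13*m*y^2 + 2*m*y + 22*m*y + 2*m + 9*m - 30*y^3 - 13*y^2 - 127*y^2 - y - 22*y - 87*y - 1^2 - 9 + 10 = -m^2 + 11*m - 30*y^3 + y^2*(13*m - 140) + y*(-m^2 + 24*m - 110)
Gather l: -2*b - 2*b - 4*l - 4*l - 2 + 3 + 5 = -4*b - 8*l + 6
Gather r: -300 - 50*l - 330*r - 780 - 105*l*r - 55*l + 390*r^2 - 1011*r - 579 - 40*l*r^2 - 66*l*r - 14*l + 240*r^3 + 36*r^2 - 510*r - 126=-119*l + 240*r^3 + r^2*(426 - 40*l) + r*(-171*l - 1851) - 1785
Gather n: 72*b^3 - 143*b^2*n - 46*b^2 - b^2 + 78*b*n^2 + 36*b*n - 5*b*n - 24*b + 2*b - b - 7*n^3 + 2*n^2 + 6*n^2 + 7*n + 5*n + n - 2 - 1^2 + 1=72*b^3 - 47*b^2 - 23*b - 7*n^3 + n^2*(78*b + 8) + n*(-143*b^2 + 31*b + 13) - 2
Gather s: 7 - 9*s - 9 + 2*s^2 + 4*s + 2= 2*s^2 - 5*s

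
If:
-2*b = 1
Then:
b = -1/2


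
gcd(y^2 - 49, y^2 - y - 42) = y - 7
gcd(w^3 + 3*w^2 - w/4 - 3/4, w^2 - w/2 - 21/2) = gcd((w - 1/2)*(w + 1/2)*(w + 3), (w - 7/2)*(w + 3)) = w + 3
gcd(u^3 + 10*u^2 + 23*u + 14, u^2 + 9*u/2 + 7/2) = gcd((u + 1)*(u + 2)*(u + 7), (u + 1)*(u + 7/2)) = u + 1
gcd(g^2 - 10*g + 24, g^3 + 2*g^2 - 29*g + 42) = 1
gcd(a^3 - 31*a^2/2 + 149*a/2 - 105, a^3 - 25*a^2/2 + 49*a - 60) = a^2 - 17*a/2 + 15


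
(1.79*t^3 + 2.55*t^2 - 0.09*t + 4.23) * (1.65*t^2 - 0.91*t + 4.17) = 2.9535*t^5 + 2.5786*t^4 + 4.9953*t^3 + 17.6949*t^2 - 4.2246*t + 17.6391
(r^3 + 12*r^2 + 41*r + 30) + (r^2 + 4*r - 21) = r^3 + 13*r^2 + 45*r + 9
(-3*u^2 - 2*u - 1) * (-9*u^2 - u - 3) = 27*u^4 + 21*u^3 + 20*u^2 + 7*u + 3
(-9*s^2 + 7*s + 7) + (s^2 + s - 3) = -8*s^2 + 8*s + 4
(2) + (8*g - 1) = 8*g + 1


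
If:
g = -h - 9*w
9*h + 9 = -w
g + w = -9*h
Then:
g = 9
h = -9/10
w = -9/10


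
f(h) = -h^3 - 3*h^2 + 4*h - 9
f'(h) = -3*h^2 - 6*h + 4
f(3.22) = -60.61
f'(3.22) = -46.43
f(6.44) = -374.75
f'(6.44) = -159.06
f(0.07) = -8.74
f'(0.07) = 3.57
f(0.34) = -8.03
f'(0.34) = 1.61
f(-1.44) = -17.99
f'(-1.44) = 6.42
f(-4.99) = 20.59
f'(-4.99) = -40.76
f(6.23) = -342.32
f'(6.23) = -149.82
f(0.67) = -7.97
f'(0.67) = -1.37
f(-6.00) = 75.00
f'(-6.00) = -68.00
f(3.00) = -51.00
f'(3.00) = -41.00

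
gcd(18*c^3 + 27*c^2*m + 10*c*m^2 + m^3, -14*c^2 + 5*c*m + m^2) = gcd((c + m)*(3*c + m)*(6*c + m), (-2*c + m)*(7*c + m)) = 1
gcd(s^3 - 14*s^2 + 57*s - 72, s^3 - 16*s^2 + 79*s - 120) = s^2 - 11*s + 24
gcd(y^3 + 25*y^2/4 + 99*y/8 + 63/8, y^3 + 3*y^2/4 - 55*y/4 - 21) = y^2 + 19*y/4 + 21/4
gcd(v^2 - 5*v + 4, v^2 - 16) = v - 4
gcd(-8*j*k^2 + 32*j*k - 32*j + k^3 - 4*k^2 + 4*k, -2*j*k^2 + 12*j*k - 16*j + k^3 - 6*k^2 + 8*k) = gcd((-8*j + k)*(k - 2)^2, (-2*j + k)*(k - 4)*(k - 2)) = k - 2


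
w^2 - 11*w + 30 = (w - 6)*(w - 5)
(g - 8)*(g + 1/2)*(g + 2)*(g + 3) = g^4 - 5*g^3/2 - 71*g^2/2 - 65*g - 24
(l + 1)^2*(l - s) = l^3 - l^2*s + 2*l^2 - 2*l*s + l - s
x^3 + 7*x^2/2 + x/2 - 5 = (x - 1)*(x + 2)*(x + 5/2)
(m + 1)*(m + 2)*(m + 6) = m^3 + 9*m^2 + 20*m + 12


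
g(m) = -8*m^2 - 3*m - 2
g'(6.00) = -99.00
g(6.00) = -308.00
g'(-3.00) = 45.00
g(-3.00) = -65.00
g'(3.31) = -55.96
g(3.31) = -99.58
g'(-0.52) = 5.32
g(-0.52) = -2.60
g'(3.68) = -61.88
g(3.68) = -121.38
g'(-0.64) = 7.24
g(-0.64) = -3.36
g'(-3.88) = 59.08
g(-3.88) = -110.80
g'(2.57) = -44.12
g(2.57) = -62.55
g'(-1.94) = 28.04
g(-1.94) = -26.29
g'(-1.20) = 16.20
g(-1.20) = -9.92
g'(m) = -16*m - 3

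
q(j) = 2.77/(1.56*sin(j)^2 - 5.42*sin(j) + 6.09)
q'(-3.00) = -0.34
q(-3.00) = 0.40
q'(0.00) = 0.40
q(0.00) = 0.45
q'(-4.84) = 0.16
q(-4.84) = 1.23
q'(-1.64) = -0.01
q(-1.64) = 0.21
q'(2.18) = -0.62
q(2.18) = 1.03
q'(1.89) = -0.39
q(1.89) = 1.18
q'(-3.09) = -0.38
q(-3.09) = 0.43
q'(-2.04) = -0.07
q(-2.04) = 0.23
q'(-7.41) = 0.07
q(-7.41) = 0.23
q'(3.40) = -0.29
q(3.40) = 0.37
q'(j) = 2.77*(-3.12*sin(j)*cos(j) + 5.42*cos(j))/(1.56*sin(j)^2 - 5.42*sin(j) + 6.09)^2 = (15.0134 - 8.6424*sin(j))*cos(j)/(1.56*sin(j)^2 - 5.42*sin(j) + 6.09)^2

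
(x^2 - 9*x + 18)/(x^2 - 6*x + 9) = (x - 6)/(x - 3)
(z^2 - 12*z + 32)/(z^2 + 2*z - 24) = (z - 8)/(z + 6)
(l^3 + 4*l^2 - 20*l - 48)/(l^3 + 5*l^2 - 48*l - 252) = (l^2 - 2*l - 8)/(l^2 - l - 42)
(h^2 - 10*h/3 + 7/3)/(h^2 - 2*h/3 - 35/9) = 3*(h - 1)/(3*h + 5)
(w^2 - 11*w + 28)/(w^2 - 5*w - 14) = (w - 4)/(w + 2)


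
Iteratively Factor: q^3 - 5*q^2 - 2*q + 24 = (q + 2)*(q^2 - 7*q + 12) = (q - 4)*(q + 2)*(q - 3)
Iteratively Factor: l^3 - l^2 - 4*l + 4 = (l - 2)*(l^2 + l - 2) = (l - 2)*(l + 2)*(l - 1)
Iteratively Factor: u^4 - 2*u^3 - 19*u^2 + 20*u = (u - 5)*(u^3 + 3*u^2 - 4*u) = (u - 5)*(u - 1)*(u^2 + 4*u) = (u - 5)*(u - 1)*(u + 4)*(u)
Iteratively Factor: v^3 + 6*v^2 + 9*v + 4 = (v + 4)*(v^2 + 2*v + 1) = (v + 1)*(v + 4)*(v + 1)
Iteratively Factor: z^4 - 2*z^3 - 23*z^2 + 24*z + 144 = (z - 4)*(z^3 + 2*z^2 - 15*z - 36) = (z - 4)*(z + 3)*(z^2 - z - 12) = (z - 4)*(z + 3)^2*(z - 4)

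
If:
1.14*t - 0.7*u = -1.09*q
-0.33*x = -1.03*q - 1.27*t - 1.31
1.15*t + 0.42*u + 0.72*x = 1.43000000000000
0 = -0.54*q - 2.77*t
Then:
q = -0.71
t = 0.14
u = -0.88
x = 2.28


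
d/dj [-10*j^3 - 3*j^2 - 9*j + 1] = -30*j^2 - 6*j - 9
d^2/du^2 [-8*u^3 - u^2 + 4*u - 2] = -48*u - 2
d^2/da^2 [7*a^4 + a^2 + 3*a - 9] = 84*a^2 + 2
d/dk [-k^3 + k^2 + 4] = k*(2 - 3*k)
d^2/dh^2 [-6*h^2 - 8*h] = -12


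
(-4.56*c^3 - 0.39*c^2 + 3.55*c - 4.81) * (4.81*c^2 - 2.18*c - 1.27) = -21.9336*c^5 + 8.0649*c^4 + 23.7169*c^3 - 30.3798*c^2 + 5.9773*c + 6.1087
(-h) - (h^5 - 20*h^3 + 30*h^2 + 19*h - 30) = -h^5 + 20*h^3 - 30*h^2 - 20*h + 30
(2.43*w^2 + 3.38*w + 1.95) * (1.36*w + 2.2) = 3.3048*w^3 + 9.9428*w^2 + 10.088*w + 4.29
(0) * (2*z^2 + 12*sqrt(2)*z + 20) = 0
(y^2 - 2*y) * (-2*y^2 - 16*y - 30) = -2*y^4 - 12*y^3 + 2*y^2 + 60*y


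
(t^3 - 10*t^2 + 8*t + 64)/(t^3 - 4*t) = (t^2 - 12*t + 32)/(t*(t - 2))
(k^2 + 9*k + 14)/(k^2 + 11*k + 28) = (k + 2)/(k + 4)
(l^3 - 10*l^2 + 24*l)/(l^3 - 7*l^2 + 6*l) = (l - 4)/(l - 1)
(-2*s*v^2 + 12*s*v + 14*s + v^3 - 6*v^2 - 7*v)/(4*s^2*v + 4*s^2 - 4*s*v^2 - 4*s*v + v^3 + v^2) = (7 - v)/(2*s - v)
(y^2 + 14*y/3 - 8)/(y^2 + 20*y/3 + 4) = (3*y - 4)/(3*y + 2)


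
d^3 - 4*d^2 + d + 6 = (d - 3)*(d - 2)*(d + 1)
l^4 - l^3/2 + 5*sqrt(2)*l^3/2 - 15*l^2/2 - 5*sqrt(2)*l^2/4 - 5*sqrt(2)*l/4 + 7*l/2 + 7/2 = (l - 1)*(l + 1/2)*(l - sqrt(2))*(l + 7*sqrt(2)/2)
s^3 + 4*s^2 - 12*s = s*(s - 2)*(s + 6)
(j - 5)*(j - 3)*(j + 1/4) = j^3 - 31*j^2/4 + 13*j + 15/4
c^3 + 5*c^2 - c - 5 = (c - 1)*(c + 1)*(c + 5)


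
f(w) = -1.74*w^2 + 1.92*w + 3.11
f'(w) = 1.92 - 3.48*w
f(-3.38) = -23.26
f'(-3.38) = 13.68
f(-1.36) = -2.72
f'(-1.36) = 6.65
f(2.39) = -2.24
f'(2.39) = -6.40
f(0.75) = 3.57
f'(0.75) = -0.69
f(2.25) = -1.38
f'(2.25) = -5.91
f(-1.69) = -5.10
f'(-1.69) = 7.80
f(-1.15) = -1.40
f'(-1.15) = 5.92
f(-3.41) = -23.67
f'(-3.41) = 13.79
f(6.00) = -48.01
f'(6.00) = -18.96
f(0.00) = 3.11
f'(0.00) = 1.92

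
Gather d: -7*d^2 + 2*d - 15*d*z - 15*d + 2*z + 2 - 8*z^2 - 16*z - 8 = -7*d^2 + d*(-15*z - 13) - 8*z^2 - 14*z - 6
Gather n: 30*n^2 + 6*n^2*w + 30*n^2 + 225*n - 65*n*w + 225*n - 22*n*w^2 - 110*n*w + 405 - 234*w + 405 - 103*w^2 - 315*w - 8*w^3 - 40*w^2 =n^2*(6*w + 60) + n*(-22*w^2 - 175*w + 450) - 8*w^3 - 143*w^2 - 549*w + 810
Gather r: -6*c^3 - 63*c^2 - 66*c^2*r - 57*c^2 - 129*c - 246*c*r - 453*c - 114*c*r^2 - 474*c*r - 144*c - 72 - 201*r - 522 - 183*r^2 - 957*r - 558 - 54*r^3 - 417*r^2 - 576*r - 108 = -6*c^3 - 120*c^2 - 726*c - 54*r^3 + r^2*(-114*c - 600) + r*(-66*c^2 - 720*c - 1734) - 1260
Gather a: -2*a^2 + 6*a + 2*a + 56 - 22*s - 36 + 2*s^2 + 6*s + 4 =-2*a^2 + 8*a + 2*s^2 - 16*s + 24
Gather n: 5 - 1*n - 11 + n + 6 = 0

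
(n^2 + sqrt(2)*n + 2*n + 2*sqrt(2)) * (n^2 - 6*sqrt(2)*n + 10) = n^4 - 5*sqrt(2)*n^3 + 2*n^3 - 10*sqrt(2)*n^2 - 2*n^2 - 4*n + 10*sqrt(2)*n + 20*sqrt(2)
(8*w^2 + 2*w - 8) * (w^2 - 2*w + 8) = 8*w^4 - 14*w^3 + 52*w^2 + 32*w - 64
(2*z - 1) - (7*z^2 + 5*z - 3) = -7*z^2 - 3*z + 2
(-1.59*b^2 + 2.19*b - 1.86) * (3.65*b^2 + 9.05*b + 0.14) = -5.8035*b^4 - 6.396*b^3 + 12.8079*b^2 - 16.5264*b - 0.2604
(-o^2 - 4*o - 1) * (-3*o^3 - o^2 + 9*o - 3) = 3*o^5 + 13*o^4 - 2*o^3 - 32*o^2 + 3*o + 3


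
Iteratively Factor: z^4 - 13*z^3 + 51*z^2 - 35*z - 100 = (z - 4)*(z^3 - 9*z^2 + 15*z + 25) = (z - 5)*(z - 4)*(z^2 - 4*z - 5) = (z - 5)^2*(z - 4)*(z + 1)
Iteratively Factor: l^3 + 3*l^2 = (l + 3)*(l^2) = l*(l + 3)*(l)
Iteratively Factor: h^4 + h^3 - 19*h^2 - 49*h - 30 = (h + 1)*(h^3 - 19*h - 30) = (h + 1)*(h + 2)*(h^2 - 2*h - 15) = (h + 1)*(h + 2)*(h + 3)*(h - 5)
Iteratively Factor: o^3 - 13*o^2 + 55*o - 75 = (o - 5)*(o^2 - 8*o + 15) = (o - 5)*(o - 3)*(o - 5)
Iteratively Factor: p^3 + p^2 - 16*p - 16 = (p + 4)*(p^2 - 3*p - 4) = (p - 4)*(p + 4)*(p + 1)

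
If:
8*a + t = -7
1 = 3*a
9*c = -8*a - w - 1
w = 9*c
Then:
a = 1/3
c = -11/54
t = -29/3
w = -11/6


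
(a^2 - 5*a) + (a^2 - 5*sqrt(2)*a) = 2*a^2 - 5*sqrt(2)*a - 5*a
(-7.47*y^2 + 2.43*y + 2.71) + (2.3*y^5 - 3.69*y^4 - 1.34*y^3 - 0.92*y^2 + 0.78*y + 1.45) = 2.3*y^5 - 3.69*y^4 - 1.34*y^3 - 8.39*y^2 + 3.21*y + 4.16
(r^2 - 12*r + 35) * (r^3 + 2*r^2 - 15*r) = r^5 - 10*r^4 - 4*r^3 + 250*r^2 - 525*r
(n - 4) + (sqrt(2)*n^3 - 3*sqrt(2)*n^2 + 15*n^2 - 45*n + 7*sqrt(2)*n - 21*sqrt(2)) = sqrt(2)*n^3 - 3*sqrt(2)*n^2 + 15*n^2 - 44*n + 7*sqrt(2)*n - 21*sqrt(2) - 4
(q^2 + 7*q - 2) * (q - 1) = q^3 + 6*q^2 - 9*q + 2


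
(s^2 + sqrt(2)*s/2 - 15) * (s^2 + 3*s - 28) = s^4 + sqrt(2)*s^3/2 + 3*s^3 - 43*s^2 + 3*sqrt(2)*s^2/2 - 45*s - 14*sqrt(2)*s + 420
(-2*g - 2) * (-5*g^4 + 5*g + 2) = 10*g^5 + 10*g^4 - 10*g^2 - 14*g - 4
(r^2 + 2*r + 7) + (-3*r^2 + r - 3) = -2*r^2 + 3*r + 4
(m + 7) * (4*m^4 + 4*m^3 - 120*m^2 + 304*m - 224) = 4*m^5 + 32*m^4 - 92*m^3 - 536*m^2 + 1904*m - 1568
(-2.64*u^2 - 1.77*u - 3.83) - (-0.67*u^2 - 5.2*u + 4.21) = -1.97*u^2 + 3.43*u - 8.04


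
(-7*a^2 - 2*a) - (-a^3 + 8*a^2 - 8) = a^3 - 15*a^2 - 2*a + 8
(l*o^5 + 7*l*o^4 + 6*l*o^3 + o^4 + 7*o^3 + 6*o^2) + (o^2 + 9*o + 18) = l*o^5 + 7*l*o^4 + 6*l*o^3 + o^4 + 7*o^3 + 7*o^2 + 9*o + 18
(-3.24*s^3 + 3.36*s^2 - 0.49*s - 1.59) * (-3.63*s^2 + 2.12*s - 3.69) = 11.7612*s^5 - 19.0656*s^4 + 20.8575*s^3 - 7.6655*s^2 - 1.5627*s + 5.8671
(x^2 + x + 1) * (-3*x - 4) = -3*x^3 - 7*x^2 - 7*x - 4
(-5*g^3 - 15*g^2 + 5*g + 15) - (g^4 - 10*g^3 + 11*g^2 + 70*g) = -g^4 + 5*g^3 - 26*g^2 - 65*g + 15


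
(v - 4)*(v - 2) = v^2 - 6*v + 8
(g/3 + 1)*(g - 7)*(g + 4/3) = g^3/3 - 8*g^2/9 - 79*g/9 - 28/3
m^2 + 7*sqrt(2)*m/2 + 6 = (m + 3*sqrt(2)/2)*(m + 2*sqrt(2))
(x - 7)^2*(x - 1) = x^3 - 15*x^2 + 63*x - 49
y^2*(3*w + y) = 3*w*y^2 + y^3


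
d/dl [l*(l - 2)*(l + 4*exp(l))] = 4*l^2*exp(l) + 3*l^2 - 4*l - 8*exp(l)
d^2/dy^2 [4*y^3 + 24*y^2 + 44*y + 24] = 24*y + 48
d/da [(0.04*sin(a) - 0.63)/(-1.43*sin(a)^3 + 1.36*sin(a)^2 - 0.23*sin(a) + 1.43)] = (0.1144*sin(a)^3 - 2.7571*sin(a)^2 + 1.7136*sin(a) - 0.0877)*cos(a)/(2.0449*sin(a)^6 - 3.8896*sin(a)^5 + 2.5074*sin(a)^4 - 4.7154*sin(a)^3 + 3.9425*sin(a)^2 - 0.6578*sin(a) + 2.0449)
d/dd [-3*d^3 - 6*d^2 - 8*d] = -9*d^2 - 12*d - 8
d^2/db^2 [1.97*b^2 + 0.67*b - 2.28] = 3.94000000000000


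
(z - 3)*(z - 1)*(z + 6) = z^3 + 2*z^2 - 21*z + 18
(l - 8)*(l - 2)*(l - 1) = l^3 - 11*l^2 + 26*l - 16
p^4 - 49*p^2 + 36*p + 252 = (p - 6)*(p - 3)*(p + 2)*(p + 7)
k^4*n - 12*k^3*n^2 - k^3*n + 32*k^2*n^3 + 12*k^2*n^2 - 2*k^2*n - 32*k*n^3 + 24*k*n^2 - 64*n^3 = (k - 2)*(k - 8*n)*(k - 4*n)*(k*n + n)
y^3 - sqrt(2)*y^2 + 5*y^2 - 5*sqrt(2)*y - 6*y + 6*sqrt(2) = (y - 1)*(y + 6)*(y - sqrt(2))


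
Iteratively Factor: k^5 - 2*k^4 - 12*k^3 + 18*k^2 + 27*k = (k)*(k^4 - 2*k^3 - 12*k^2 + 18*k + 27) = k*(k + 3)*(k^3 - 5*k^2 + 3*k + 9) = k*(k - 3)*(k + 3)*(k^2 - 2*k - 3) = k*(k - 3)*(k + 1)*(k + 3)*(k - 3)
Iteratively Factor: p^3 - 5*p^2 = (p)*(p^2 - 5*p) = p*(p - 5)*(p)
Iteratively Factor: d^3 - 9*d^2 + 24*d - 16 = (d - 1)*(d^2 - 8*d + 16) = (d - 4)*(d - 1)*(d - 4)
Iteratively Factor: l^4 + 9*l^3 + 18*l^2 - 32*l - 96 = (l + 3)*(l^3 + 6*l^2 - 32) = (l + 3)*(l + 4)*(l^2 + 2*l - 8) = (l + 3)*(l + 4)^2*(l - 2)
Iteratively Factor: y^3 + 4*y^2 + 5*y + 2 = (y + 2)*(y^2 + 2*y + 1) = (y + 1)*(y + 2)*(y + 1)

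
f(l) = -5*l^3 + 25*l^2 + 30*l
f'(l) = -15*l^2 + 50*l + 30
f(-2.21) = 109.77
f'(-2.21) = -153.76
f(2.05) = 123.49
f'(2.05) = 69.46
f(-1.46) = 25.05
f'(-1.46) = -74.97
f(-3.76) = 506.43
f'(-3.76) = -370.06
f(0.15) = 5.05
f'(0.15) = 37.16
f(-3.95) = 579.71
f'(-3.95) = -401.54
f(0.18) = 6.18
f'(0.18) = 38.51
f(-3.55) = 432.26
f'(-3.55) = -336.54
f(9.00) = -1350.00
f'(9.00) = -735.00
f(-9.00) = 5400.00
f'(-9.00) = -1635.00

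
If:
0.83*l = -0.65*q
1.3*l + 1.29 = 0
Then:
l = -0.99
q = 1.27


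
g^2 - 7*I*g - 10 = (g - 5*I)*(g - 2*I)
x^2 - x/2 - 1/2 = (x - 1)*(x + 1/2)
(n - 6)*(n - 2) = n^2 - 8*n + 12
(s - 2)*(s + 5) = s^2 + 3*s - 10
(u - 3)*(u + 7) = u^2 + 4*u - 21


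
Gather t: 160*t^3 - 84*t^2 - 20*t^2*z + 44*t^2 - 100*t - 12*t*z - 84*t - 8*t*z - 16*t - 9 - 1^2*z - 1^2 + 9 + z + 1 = 160*t^3 + t^2*(-20*z - 40) + t*(-20*z - 200)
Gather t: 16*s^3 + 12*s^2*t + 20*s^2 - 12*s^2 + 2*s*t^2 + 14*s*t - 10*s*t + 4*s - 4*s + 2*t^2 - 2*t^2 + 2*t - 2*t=16*s^3 + 8*s^2 + 2*s*t^2 + t*(12*s^2 + 4*s)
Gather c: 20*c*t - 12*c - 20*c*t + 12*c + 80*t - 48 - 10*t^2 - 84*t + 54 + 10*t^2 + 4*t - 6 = 0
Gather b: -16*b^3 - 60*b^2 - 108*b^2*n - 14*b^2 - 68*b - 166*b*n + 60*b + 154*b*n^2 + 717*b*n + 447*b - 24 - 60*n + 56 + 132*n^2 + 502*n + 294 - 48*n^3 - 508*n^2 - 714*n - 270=-16*b^3 + b^2*(-108*n - 74) + b*(154*n^2 + 551*n + 439) - 48*n^3 - 376*n^2 - 272*n + 56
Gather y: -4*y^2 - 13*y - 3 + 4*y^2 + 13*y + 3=0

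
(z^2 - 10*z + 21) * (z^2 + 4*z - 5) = z^4 - 6*z^3 - 24*z^2 + 134*z - 105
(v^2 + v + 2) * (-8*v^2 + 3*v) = -8*v^4 - 5*v^3 - 13*v^2 + 6*v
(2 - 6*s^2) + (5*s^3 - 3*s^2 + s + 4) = 5*s^3 - 9*s^2 + s + 6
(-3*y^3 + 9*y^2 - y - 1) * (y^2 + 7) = -3*y^5 + 9*y^4 - 22*y^3 + 62*y^2 - 7*y - 7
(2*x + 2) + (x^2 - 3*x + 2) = x^2 - x + 4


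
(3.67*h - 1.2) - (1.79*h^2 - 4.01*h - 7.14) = -1.79*h^2 + 7.68*h + 5.94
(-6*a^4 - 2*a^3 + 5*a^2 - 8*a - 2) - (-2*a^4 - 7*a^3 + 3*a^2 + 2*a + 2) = -4*a^4 + 5*a^3 + 2*a^2 - 10*a - 4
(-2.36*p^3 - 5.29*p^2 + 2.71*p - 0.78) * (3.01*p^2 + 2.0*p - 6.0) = -7.1036*p^5 - 20.6429*p^4 + 11.7371*p^3 + 34.8122*p^2 - 17.82*p + 4.68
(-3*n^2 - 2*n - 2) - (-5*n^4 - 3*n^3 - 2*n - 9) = 5*n^4 + 3*n^3 - 3*n^2 + 7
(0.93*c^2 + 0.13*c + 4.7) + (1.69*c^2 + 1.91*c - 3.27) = 2.62*c^2 + 2.04*c + 1.43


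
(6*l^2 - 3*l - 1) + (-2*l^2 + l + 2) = 4*l^2 - 2*l + 1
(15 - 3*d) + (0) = 15 - 3*d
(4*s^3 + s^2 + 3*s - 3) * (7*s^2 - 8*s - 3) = 28*s^5 - 25*s^4 + s^3 - 48*s^2 + 15*s + 9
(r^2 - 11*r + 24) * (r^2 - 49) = r^4 - 11*r^3 - 25*r^2 + 539*r - 1176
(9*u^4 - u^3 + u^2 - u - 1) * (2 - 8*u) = -72*u^5 + 26*u^4 - 10*u^3 + 10*u^2 + 6*u - 2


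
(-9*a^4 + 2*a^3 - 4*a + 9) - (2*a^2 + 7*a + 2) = -9*a^4 + 2*a^3 - 2*a^2 - 11*a + 7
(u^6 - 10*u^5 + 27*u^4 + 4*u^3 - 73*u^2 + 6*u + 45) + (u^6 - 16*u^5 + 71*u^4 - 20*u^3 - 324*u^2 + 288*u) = 2*u^6 - 26*u^5 + 98*u^4 - 16*u^3 - 397*u^2 + 294*u + 45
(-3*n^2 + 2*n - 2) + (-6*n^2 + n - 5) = -9*n^2 + 3*n - 7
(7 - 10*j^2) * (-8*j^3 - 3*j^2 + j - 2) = 80*j^5 + 30*j^4 - 66*j^3 - j^2 + 7*j - 14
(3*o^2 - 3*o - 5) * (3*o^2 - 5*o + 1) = 9*o^4 - 24*o^3 + 3*o^2 + 22*o - 5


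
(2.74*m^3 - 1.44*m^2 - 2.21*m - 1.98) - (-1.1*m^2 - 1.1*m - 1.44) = 2.74*m^3 - 0.34*m^2 - 1.11*m - 0.54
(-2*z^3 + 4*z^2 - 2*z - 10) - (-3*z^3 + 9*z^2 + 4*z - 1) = z^3 - 5*z^2 - 6*z - 9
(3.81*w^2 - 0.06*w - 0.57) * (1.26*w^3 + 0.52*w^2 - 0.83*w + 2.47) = 4.8006*w^5 + 1.9056*w^4 - 3.9117*w^3 + 9.1641*w^2 + 0.3249*w - 1.4079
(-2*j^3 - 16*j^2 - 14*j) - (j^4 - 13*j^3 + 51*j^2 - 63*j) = -j^4 + 11*j^3 - 67*j^2 + 49*j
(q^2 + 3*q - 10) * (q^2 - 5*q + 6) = q^4 - 2*q^3 - 19*q^2 + 68*q - 60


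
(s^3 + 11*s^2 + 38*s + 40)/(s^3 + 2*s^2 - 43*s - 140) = (s + 2)/(s - 7)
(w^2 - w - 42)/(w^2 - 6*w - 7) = (w + 6)/(w + 1)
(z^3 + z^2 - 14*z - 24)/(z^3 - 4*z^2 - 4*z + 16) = (z + 3)/(z - 2)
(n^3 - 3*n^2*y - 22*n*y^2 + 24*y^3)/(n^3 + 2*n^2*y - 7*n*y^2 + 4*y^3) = (-n + 6*y)/(-n + y)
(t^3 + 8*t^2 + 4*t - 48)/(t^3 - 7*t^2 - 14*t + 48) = (t^2 + 10*t + 24)/(t^2 - 5*t - 24)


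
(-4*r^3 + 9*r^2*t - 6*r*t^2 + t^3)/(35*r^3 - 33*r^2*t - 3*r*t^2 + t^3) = (-4*r^2 + 5*r*t - t^2)/(35*r^2 + 2*r*t - t^2)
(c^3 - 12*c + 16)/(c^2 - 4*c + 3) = (c^3 - 12*c + 16)/(c^2 - 4*c + 3)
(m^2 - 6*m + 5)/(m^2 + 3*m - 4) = (m - 5)/(m + 4)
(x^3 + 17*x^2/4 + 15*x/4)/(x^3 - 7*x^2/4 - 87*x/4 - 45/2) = x/(x - 6)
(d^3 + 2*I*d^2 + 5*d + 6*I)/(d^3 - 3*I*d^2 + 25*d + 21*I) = (d - 2*I)/(d - 7*I)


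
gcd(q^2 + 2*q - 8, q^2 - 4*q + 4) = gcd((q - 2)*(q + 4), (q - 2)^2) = q - 2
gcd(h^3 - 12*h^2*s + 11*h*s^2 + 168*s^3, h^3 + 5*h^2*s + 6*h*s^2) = h + 3*s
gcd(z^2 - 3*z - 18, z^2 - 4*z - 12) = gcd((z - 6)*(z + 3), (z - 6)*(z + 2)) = z - 6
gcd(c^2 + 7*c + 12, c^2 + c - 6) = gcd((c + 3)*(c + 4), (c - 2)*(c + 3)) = c + 3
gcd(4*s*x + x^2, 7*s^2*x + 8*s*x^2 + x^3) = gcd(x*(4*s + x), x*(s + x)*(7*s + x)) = x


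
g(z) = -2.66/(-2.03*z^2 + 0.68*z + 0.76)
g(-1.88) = 0.35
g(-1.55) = 0.51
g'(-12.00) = 0.00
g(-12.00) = 0.01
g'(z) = -2.66*(4.06*z - 0.68)/(-2.03*z^2 + 0.68*z + 0.76)^2 = (1.8088 - 10.7996*z)/(-2.03*z^2 + 0.68*z + 0.76)^2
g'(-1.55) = 0.69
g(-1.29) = 0.76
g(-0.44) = -39.24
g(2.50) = 0.26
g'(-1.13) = 2.07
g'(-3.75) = 0.05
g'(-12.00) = 0.00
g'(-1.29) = 1.29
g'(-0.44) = 1427.54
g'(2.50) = -0.24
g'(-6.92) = 0.01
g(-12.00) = 0.01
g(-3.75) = 0.09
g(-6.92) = 0.03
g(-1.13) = 1.02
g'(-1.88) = 0.37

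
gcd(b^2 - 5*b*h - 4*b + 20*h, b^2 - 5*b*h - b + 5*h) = b - 5*h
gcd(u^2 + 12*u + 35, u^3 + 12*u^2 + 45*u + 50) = u + 5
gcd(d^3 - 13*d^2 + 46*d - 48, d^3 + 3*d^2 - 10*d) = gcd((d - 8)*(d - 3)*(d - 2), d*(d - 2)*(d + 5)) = d - 2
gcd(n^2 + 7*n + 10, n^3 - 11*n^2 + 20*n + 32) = 1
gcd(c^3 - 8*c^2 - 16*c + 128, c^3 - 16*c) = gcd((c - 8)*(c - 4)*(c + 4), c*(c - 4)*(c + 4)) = c^2 - 16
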